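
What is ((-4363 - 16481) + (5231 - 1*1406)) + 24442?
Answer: 7423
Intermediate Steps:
((-4363 - 16481) + (5231 - 1*1406)) + 24442 = (-20844 + (5231 - 1406)) + 24442 = (-20844 + 3825) + 24442 = -17019 + 24442 = 7423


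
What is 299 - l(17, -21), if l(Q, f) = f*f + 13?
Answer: -155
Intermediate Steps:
l(Q, f) = 13 + f² (l(Q, f) = f² + 13 = 13 + f²)
299 - l(17, -21) = 299 - (13 + (-21)²) = 299 - (13 + 441) = 299 - 1*454 = 299 - 454 = -155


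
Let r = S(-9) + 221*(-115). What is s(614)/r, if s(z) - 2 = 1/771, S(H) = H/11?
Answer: -16973/215551554 ≈ -7.8742e-5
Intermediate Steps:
S(H) = H/11 (S(H) = H*(1/11) = H/11)
r = -279574/11 (r = (1/11)*(-9) + 221*(-115) = -9/11 - 25415 = -279574/11 ≈ -25416.)
s(z) = 1543/771 (s(z) = 2 + 1/771 = 1543/771)
s(614)/r = 1543/(771*(-279574/11)) = (1543/771)*(-11/279574) = -16973/215551554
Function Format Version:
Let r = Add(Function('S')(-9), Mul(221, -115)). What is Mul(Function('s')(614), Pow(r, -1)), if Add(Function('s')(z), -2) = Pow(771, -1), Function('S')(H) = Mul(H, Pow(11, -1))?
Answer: Rational(-16973, 215551554) ≈ -7.8742e-5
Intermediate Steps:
Function('S')(H) = Mul(Rational(1, 11), H) (Function('S')(H) = Mul(H, Rational(1, 11)) = Mul(Rational(1, 11), H))
r = Rational(-279574, 11) (r = Add(Mul(Rational(1, 11), -9), Mul(221, -115)) = Add(Rational(-9, 11), -25415) = Rational(-279574, 11) ≈ -25416.)
Function('s')(z) = Rational(1543, 771) (Function('s')(z) = Add(2, Pow(771, -1)) = Add(2, Rational(1, 771)) = Rational(1543, 771))
Mul(Function('s')(614), Pow(r, -1)) = Mul(Rational(1543, 771), Pow(Rational(-279574, 11), -1)) = Mul(Rational(1543, 771), Rational(-11, 279574)) = Rational(-16973, 215551554)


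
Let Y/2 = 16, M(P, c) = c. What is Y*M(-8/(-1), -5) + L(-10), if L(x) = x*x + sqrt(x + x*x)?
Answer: -60 + 3*sqrt(10) ≈ -50.513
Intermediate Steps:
Y = 32 (Y = 2*16 = 32)
L(x) = x**2 + sqrt(x + x**2)
Y*M(-8/(-1), -5) + L(-10) = 32*(-5) + ((-10)**2 + sqrt(-10*(1 - 10))) = -160 + (100 + sqrt(-10*(-9))) = -160 + (100 + sqrt(90)) = -160 + (100 + 3*sqrt(10)) = -60 + 3*sqrt(10)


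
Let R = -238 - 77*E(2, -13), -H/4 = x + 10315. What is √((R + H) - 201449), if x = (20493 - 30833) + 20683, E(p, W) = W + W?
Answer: I*√282317 ≈ 531.33*I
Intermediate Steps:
E(p, W) = 2*W
x = 10343 (x = -10340 + 20683 = 10343)
H = -82632 (H = -4*(10343 + 10315) = -4*20658 = -82632)
R = 1764 (R = -238 - 154*(-13) = -238 - 77*(-26) = -238 + 2002 = 1764)
√((R + H) - 201449) = √((1764 - 82632) - 201449) = √(-80868 - 201449) = √(-282317) = I*√282317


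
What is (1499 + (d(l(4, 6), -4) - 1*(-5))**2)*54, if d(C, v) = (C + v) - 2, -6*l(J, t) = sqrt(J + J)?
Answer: 81012 + 36*sqrt(2) ≈ 81063.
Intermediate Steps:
l(J, t) = -sqrt(2)*sqrt(J)/6 (l(J, t) = -sqrt(J + J)/6 = -sqrt(2)*sqrt(J)/6)
d(C, v) = -2 + C + v
(1499 + (d(l(4, 6), -4) - 1*(-5))**2)*54 = (1499 + ((-2 - sqrt(2)*sqrt(4)/6 - 4) - 1*(-5))**2)*54 = (1499 + ((-2 - 1/6*sqrt(2)*2 - 4) + 5)**2)*54 = (1499 + ((-2 - sqrt(2)/3 - 4) + 5)**2)*54 = (1499 + ((-6 - sqrt(2)/3) + 5)**2)*54 = (1499 + (-1 - sqrt(2)/3)**2)*54 = 80946 + 54*(-1 - sqrt(2)/3)**2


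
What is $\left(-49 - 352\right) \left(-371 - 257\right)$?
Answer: $251828$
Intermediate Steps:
$\left(-49 - 352\right) \left(-371 - 257\right) = \left(-401\right) \left(-628\right) = 251828$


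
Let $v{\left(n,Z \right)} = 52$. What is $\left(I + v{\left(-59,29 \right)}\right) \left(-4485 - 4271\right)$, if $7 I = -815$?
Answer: $\frac{3948956}{7} \approx 5.6414 \cdot 10^{5}$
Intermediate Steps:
$I = - \frac{815}{7}$ ($I = \frac{1}{7} \left(-815\right) = - \frac{815}{7} \approx -116.43$)
$\left(I + v{\left(-59,29 \right)}\right) \left(-4485 - 4271\right) = \left(- \frac{815}{7} + 52\right) \left(-4485 - 4271\right) = \left(- \frac{451}{7}\right) \left(-8756\right) = \frac{3948956}{7}$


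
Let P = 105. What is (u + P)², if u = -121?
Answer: 256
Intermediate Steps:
(u + P)² = (-121 + 105)² = (-16)² = 256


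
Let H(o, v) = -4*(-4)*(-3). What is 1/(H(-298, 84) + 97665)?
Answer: 1/97617 ≈ 1.0244e-5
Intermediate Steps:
H(o, v) = -48 (H(o, v) = 16*(-3) = -48)
1/(H(-298, 84) + 97665) = 1/(-48 + 97665) = 1/97617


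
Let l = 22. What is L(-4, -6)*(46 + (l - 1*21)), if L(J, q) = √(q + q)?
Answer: 94*I*√3 ≈ 162.81*I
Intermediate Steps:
L(J, q) = √2*√q (L(J, q) = √(2*q) = √2*√q)
L(-4, -6)*(46 + (l - 1*21)) = (√2*√(-6))*(46 + (22 - 1*21)) = (√2*(I*√6))*(46 + (22 - 21)) = (2*I*√3)*(46 + 1) = (2*I*√3)*47 = 94*I*√3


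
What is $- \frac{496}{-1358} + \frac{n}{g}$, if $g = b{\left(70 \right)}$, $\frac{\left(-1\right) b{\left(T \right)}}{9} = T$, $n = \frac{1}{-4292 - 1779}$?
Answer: $\frac{19357831}{52999830} \approx 0.36524$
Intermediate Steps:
$n = - \frac{1}{6071}$ ($n = \frac{1}{-6071} = - \frac{1}{6071} \approx -0.00016472$)
$b{\left(T \right)} = - 9 T$
$g = -630$ ($g = \left(-9\right) 70 = -630$)
$- \frac{496}{-1358} + \frac{n}{g} = - \frac{496}{-1358} - \frac{1}{6071 \left(-630\right)} = \left(-496\right) \left(- \frac{1}{1358}\right) - - \frac{1}{3824730} = \frac{248}{679} + \frac{1}{3824730} = \frac{19357831}{52999830}$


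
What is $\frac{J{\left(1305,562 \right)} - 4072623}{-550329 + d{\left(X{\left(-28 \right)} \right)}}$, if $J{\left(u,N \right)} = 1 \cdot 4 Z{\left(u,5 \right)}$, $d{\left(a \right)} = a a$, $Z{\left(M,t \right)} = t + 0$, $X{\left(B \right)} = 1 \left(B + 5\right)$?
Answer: $\frac{4072603}{549800} \approx 7.4074$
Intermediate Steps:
$X{\left(B \right)} = 5 + B$ ($X{\left(B \right)} = 1 \left(5 + B\right) = 5 + B$)
$Z{\left(M,t \right)} = t$
$d{\left(a \right)} = a^{2}$
$J{\left(u,N \right)} = 20$ ($J{\left(u,N \right)} = 1 \cdot 4 \cdot 5 = 4 \cdot 5 = 20$)
$\frac{J{\left(1305,562 \right)} - 4072623}{-550329 + d{\left(X{\left(-28 \right)} \right)}} = \frac{20 - 4072623}{-550329 + \left(5 - 28\right)^{2}} = - \frac{4072603}{-550329 + \left(-23\right)^{2}} = - \frac{4072603}{-550329 + 529} = - \frac{4072603}{-549800} = \left(-4072603\right) \left(- \frac{1}{549800}\right) = \frac{4072603}{549800}$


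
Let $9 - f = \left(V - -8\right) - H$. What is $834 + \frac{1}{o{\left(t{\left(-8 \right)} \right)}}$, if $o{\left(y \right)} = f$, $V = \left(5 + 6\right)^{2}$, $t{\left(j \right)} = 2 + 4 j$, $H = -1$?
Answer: $\frac{100913}{121} \approx 833.99$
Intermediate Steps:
$V = 121$ ($V = 11^{2} = 121$)
$f = -121$ ($f = 9 - \left(\left(121 - -8\right) - -1\right) = 9 - \left(\left(121 + 8\right) + 1\right) = 9 - \left(129 + 1\right) = 9 - 130 = -121$)
$o{\left(y \right)} = -121$
$834 + \frac{1}{o{\left(t{\left(-8 \right)} \right)}} = 834 + \frac{1}{-121} = 834 - \frac{1}{121} = \frac{100913}{121}$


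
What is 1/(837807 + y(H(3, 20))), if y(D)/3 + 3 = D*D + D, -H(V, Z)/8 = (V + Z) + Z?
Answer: 1/1191774 ≈ 8.3909e-7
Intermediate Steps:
H(V, Z) = -16*Z - 8*V (H(V, Z) = -8*((V + Z) + Z) = -8*(V + 2*Z) = -16*Z - 8*V)
y(D) = -9 + 3*D + 3*D**2 (y(D) = -9 + 3*(D*D + D) = -9 + 3*(D**2 + D) = -9 + 3*(D + D**2) = -9 + (3*D + 3*D**2) = -9 + 3*D + 3*D**2)
1/(837807 + y(H(3, 20))) = 1/(837807 + (-9 + 3*(-16*20 - 8*3) + 3*(-16*20 - 8*3)**2)) = 1/(837807 + (-9 + 3*(-320 - 24) + 3*(-320 - 24)**2)) = 1/(837807 + (-9 + 3*(-344) + 3*(-344)**2)) = 1/(837807 + (-9 - 1032 + 3*118336)) = 1/(837807 + (-9 - 1032 + 355008)) = 1/(837807 + 353967) = 1/1191774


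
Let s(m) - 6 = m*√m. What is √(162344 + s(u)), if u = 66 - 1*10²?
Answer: √(162350 - 34*I*√34) ≈ 402.93 - 0.246*I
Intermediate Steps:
u = -34 (u = 66 - 1*100 = 66 - 100 = -34)
s(m) = 6 + m^(3/2) (s(m) = 6 + m*√m = 6 + m^(3/2))
√(162344 + s(u)) = √(162344 + (6 + (-34)^(3/2))) = √(162344 + (6 - 34*I*√34)) = √(162350 - 34*I*√34)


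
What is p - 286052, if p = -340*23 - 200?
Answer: -294072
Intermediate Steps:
p = -8020 (p = -7820 - 200 = -8020)
p - 286052 = -8020 - 286052 = -294072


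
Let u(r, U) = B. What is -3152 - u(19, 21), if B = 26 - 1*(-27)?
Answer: -3205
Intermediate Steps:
B = 53 (B = 26 + 27 = 53)
u(r, U) = 53
-3152 - u(19, 21) = -3152 - 1*53 = -3152 - 53 = -3205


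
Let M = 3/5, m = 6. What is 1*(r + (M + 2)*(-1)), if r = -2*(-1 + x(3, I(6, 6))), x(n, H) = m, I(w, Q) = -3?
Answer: -63/5 ≈ -12.600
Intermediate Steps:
M = 3/5 (M = 3*(1/5) = 3/5 ≈ 0.60000)
x(n, H) = 6
r = -10 (r = -2*(-1 + 6) = -2*5 = -10)
1*(r + (M + 2)*(-1)) = 1*(-10 + (3/5 + 2)*(-1)) = 1*(-10 + (13/5)*(-1)) = 1*(-10 - 13/5) = 1*(-63/5) = -63/5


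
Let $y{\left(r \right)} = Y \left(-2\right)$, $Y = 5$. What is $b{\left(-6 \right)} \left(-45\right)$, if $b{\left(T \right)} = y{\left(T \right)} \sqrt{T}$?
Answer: $450 i \sqrt{6} \approx 1102.3 i$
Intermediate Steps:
$y{\left(r \right)} = -10$ ($y{\left(r \right)} = 5 \left(-2\right) = -10$)
$b{\left(T \right)} = - 10 \sqrt{T}$
$b{\left(-6 \right)} \left(-45\right) = - 10 \sqrt{-6} \left(-45\right) = - 10 i \sqrt{6} \left(-45\right) = 450 i \sqrt{6}$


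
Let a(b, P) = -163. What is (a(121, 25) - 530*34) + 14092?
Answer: -4091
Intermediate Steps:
(a(121, 25) - 530*34) + 14092 = (-163 - 530*34) + 14092 = (-163 - 18020) + 14092 = -18183 + 14092 = -4091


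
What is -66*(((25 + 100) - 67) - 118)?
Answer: 3960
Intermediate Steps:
-66*(((25 + 100) - 67) - 118) = -66*((125 - 67) - 118) = -66*(58 - 118) = -66*(-60) = 3960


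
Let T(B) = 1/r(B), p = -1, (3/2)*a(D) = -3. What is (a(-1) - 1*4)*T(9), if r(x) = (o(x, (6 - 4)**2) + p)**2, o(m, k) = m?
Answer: -3/32 ≈ -0.093750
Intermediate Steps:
a(D) = -2 (a(D) = (2/3)*(-3) = -2)
r(x) = (-1 + x)**2 (r(x) = (x - 1)**2 = (-1 + x)**2)
T(B) = (-1 + B)**(-2) (T(B) = 1/((-1 + B)**2) = (-1 + B)**(-2))
(a(-1) - 1*4)*T(9) = (-2 - 1*4)/(-1 + 9)**2 = (-2 - 4)/8**2 = -6*1/64 = -3/32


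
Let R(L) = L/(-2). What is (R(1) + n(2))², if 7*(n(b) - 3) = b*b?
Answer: 1849/196 ≈ 9.4337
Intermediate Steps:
R(L) = -L/2 (R(L) = L*(-½) = -L/2)
n(b) = 3 + b²/7 (n(b) = 3 + (b*b)/7 = 3 + b²/7)
(R(1) + n(2))² = (-½*1 + (3 + (⅐)*2²))² = (-½ + (3 + (⅐)*4))² = (-½ + (3 + 4/7))² = (-½ + 25/7)² = (43/14)² = 1849/196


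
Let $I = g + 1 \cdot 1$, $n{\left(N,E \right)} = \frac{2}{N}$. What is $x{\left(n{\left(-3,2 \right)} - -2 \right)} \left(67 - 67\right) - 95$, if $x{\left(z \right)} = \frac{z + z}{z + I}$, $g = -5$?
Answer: $-95$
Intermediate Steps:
$I = -4$ ($I = -5 + 1 \cdot 1 = -5 + 1 = -4$)
$x{\left(z \right)} = \frac{2 z}{-4 + z}$ ($x{\left(z \right)} = \frac{z + z}{z - 4} = \frac{2 z}{-4 + z}$)
$x{\left(n{\left(-3,2 \right)} - -2 \right)} \left(67 - 67\right) - 95 = \frac{2 \left(\frac{2}{-3} - -2\right)}{-4 + \left(\frac{2}{-3} - -2\right)} \left(67 - 67\right) - 95 = \frac{2 \left(2 \left(- \frac{1}{3}\right) + 2\right)}{-4 + \left(2 \left(- \frac{1}{3}\right) + 2\right)} 0 - 95 = \frac{2 \left(- \frac{2}{3} + 2\right)}{-4 + \left(- \frac{2}{3} + 2\right)} 0 - 95 = 2 \cdot \frac{4}{3} \frac{1}{-4 + \frac{4}{3}} \cdot 0 - 95 = 2 \cdot \frac{4}{3} \frac{1}{- \frac{8}{3}} \cdot 0 - 95 = 2 \cdot \frac{4}{3} \left(- \frac{3}{8}\right) 0 - 95 = \left(-1\right) 0 - 95 = 0 - 95 = -95$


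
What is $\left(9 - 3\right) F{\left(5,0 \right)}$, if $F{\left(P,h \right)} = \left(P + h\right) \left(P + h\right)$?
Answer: $150$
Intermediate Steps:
$F{\left(P,h \right)} = \left(P + h\right)^{2}$
$\left(9 - 3\right) F{\left(5,0 \right)} = \left(9 - 3\right) \left(5 + 0\right)^{2} = 6 \cdot 5^{2} = 6 \cdot 25 = 150$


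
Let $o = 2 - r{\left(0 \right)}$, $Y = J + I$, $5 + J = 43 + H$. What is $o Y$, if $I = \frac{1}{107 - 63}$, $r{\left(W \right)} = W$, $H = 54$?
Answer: $\frac{4049}{22} \approx 184.05$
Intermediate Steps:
$I = \frac{1}{44} \approx 0.022727$
$J = 92$ ($J = -5 + \left(43 + 54\right) = -5 + 97 = 92$)
$Y = \frac{4049}{44}$ ($Y = 92 + \frac{1}{44} = \frac{4049}{44} \approx 92.023$)
$o = 2$ ($o = 2 - 0 = 2 + 0 = 2$)
$o Y = 2 \cdot \frac{4049}{44} = \frac{4049}{22}$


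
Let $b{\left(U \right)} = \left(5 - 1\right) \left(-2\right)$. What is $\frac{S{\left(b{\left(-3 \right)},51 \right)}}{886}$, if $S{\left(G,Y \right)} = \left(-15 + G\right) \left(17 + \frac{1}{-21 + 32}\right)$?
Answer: $- \frac{2162}{4873} \approx -0.44367$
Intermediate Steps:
$b{\left(U \right)} = -8$ ($b{\left(U \right)} = 4 \left(-2\right) = -8$)
$S{\left(G,Y \right)} = - \frac{2820}{11} + \frac{188 G}{11}$ ($S{\left(G,Y \right)} = \left(-15 + G\right) \left(17 + \frac{1}{11}\right) = \left(-15 + G\right) \frac{188}{11} = - \frac{2820}{11} + \frac{188 G}{11}$)
$\frac{S{\left(b{\left(-3 \right)},51 \right)}}{886} = \frac{- \frac{2820}{11} + \frac{188}{11} \left(-8\right)}{886} = \left(- \frac{2820}{11} - \frac{1504}{11}\right) \frac{1}{886} = \left(- \frac{4324}{11}\right) \frac{1}{886} = - \frac{2162}{4873}$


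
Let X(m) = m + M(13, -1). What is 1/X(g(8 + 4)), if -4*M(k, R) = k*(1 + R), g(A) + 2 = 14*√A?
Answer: 1/1174 + 7*√3/587 ≈ 0.021507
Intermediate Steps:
g(A) = -2 + 14*√A
M(k, R) = -k*(1 + R)/4
X(m) = m (X(m) = m - ¼*13*(1 - 1) = m - ¼*13*0 = m + 0 = m)
1/X(g(8 + 4)) = 1/(-2 + 14*√(8 + 4)) = 1/(-2 + 14*√12) = 1/(-2 + 14*(2*√3)) = 1/(-2 + 28*√3)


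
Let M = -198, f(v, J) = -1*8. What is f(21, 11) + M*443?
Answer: -87722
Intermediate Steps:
f(v, J) = -8
f(21, 11) + M*443 = -8 - 198*443 = -8 - 87714 = -87722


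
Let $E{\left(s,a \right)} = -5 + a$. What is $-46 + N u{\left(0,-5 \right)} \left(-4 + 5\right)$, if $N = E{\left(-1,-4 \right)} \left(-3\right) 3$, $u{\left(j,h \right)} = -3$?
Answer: $-289$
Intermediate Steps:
$N = 81$ ($N = \left(-5 - 4\right) \left(-3\right) 3 = \left(-9\right) \left(-3\right) 3 = 27 \cdot 3 = 81$)
$-46 + N u{\left(0,-5 \right)} \left(-4 + 5\right) = -46 + 81 \left(- 3 \left(-4 + 5\right)\right) = -46 + 81 \left(\left(-3\right) 1\right) = -46 + 81 \left(-3\right) = -46 - 243 = -289$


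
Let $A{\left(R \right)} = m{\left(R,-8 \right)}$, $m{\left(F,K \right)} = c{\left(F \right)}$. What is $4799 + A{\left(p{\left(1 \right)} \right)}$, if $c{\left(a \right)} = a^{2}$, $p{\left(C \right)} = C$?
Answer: $4800$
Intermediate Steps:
$m{\left(F,K \right)} = F^{2}$
$A{\left(R \right)} = R^{2}$
$4799 + A{\left(p{\left(1 \right)} \right)} = 4799 + 1^{2} = 4799 + 1 = 4800$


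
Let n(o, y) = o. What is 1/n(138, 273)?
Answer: 1/138 ≈ 0.0072464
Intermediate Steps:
1/n(138, 273) = 1/138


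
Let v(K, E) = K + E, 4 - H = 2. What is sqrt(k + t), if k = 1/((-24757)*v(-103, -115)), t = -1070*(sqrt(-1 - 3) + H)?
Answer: sqrt(-62333683834209614 - 62333683839606640*I)/5397026 ≈ 21.053 - 50.825*I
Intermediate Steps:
H = 2 (H = 4 - 1*2 = 4 - 2 = 2)
t = -2140 - 2140*I (t = -1070*(sqrt(-1 - 3) + 2) = -1070*(sqrt(-4) + 2) = -1070*(2*I + 2) = -1070*(2 + 2*I) = -107*(20 + 20*I) = -2140 - 2140*I ≈ -2140.0 - 2140.0*I)
v(K, E) = E + K
k = 1/5397026 (k = 1/((-24757)*(-115 - 103)) = -1/24757/(-218) = -1/24757*(-1/218) = 1/5397026 ≈ 1.8529e-7)
sqrt(k + t) = sqrt(1/5397026 + (-2140 - 2140*I)) = sqrt(-11549635639/5397026 - 2140*I)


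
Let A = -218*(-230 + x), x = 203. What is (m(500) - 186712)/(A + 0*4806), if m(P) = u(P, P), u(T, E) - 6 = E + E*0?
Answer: -93103/2943 ≈ -31.635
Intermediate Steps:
u(T, E) = 6 + E (u(T, E) = 6 + (E + E*0) = 6 + (E + 0) = 6 + E)
m(P) = 6 + P
A = 5886 (A = -218*(-230 + 203) = -218*(-27) = 5886)
(m(500) - 186712)/(A + 0*4806) = ((6 + 500) - 186712)/(5886 + 0*4806) = (506 - 186712)/(5886 + 0) = -186206/5886 = -186206*1/5886 = -93103/2943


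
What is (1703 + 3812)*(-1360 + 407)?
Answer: -5255795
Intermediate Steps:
(1703 + 3812)*(-1360 + 407) = 5515*(-953) = -5255795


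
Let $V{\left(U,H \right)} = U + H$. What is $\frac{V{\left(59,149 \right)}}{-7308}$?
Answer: $- \frac{52}{1827} \approx -0.028462$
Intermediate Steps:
$V{\left(U,H \right)} = H + U$
$\frac{V{\left(59,149 \right)}}{-7308} = \frac{149 + 59}{-7308} = 208 \left(- \frac{1}{7308}\right) = - \frac{52}{1827}$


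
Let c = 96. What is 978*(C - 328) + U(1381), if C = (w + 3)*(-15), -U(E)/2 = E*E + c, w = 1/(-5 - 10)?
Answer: -4178330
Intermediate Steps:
w = -1/15 (w = 1/(-15) = -1/15 ≈ -0.066667)
U(E) = -192 - 2*E**2 (U(E) = -2*(E*E + 96) = -2*(E**2 + 96) = -2*(96 + E**2) = -192 - 2*E**2)
C = -44 (C = (-1/15 + 3)*(-15) = (44/15)*(-15) = -44)
978*(C - 328) + U(1381) = 978*(-44 - 328) + (-192 - 2*1381**2) = 978*(-372) + (-192 - 2*1907161) = -363816 + (-192 - 3814322) = -363816 - 3814514 = -4178330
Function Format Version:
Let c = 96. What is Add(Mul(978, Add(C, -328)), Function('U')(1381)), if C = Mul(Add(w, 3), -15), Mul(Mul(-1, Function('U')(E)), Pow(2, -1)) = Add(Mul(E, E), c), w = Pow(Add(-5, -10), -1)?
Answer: -4178330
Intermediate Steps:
w = Rational(-1, 15) (w = Pow(-15, -1) = Rational(-1, 15) ≈ -0.066667)
Function('U')(E) = Add(-192, Mul(-2, Pow(E, 2))) (Function('U')(E) = Mul(-2, Add(Mul(E, E), 96)) = Mul(-2, Add(Pow(E, 2), 96)) = Mul(-2, Add(96, Pow(E, 2))) = Add(-192, Mul(-2, Pow(E, 2))))
C = -44 (C = Mul(Add(Rational(-1, 15), 3), -15) = Mul(Rational(44, 15), -15) = -44)
Add(Mul(978, Add(C, -328)), Function('U')(1381)) = Add(Mul(978, Add(-44, -328)), Add(-192, Mul(-2, Pow(1381, 2)))) = Add(Mul(978, -372), Add(-192, Mul(-2, 1907161))) = Add(-363816, Add(-192, -3814322)) = Add(-363816, -3814514) = -4178330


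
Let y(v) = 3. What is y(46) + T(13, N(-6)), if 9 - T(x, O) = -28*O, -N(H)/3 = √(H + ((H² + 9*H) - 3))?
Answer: 12 - 252*I*√3 ≈ 12.0 - 436.48*I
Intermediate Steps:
N(H) = -3*√(-3 + H² + 10*H) (N(H) = -3*√(H + ((H² + 9*H) - 3)) = -3*√(H + (-3 + H² + 9*H)) = -3*√(-3 + H² + 10*H))
T(x, O) = 9 + 28*O (T(x, O) = 9 - (-28)*O = 9 + 28*O)
y(46) + T(13, N(-6)) = 3 + (9 + 28*(-3*√(-3 + (-6)² + 10*(-6)))) = 3 + (9 + 28*(-3*√(-3 + 36 - 60))) = 3 + (9 + 28*(-9*I*√3)) = 3 + (9 - 252*I*√3) = 12 - 252*I*√3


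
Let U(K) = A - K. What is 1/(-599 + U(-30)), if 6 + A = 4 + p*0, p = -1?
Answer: -1/571 ≈ -0.0017513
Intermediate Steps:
A = -2 (A = -6 + (4 - 1*0) = -6 + (4 + 0) = -6 + 4 = -2)
U(K) = -2 - K
1/(-599 + U(-30)) = 1/(-599 + (-2 - 1*(-30))) = 1/(-599 + (-2 + 30)) = 1/(-599 + 28) = 1/(-571) = -1/571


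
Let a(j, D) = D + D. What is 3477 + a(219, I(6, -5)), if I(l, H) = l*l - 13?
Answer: 3523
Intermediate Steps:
I(l, H) = -13 + l**2 (I(l, H) = l**2 - 13 = -13 + l**2)
a(j, D) = 2*D
3477 + a(219, I(6, -5)) = 3477 + 2*(-13 + 6**2) = 3477 + 2*(-13 + 36) = 3477 + 2*23 = 3477 + 46 = 3523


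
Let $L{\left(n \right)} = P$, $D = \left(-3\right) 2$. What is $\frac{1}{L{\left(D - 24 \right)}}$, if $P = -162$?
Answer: $- \frac{1}{162} \approx -0.0061728$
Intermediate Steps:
$D = -6$
$L{\left(n \right)} = -162$
$\frac{1}{L{\left(D - 24 \right)}} = \frac{1}{-162} = - \frac{1}{162}$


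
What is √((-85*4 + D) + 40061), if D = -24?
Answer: √39697 ≈ 199.24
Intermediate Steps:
√((-85*4 + D) + 40061) = √((-85*4 - 24) + 40061) = √((-340 - 24) + 40061) = √(-364 + 40061) = √39697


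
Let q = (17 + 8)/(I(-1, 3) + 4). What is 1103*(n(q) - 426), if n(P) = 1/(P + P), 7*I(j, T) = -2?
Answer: -82214311/175 ≈ -4.6980e+5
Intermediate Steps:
I(j, T) = -2/7 (I(j, T) = (1/7)*(-2) = -2/7)
q = 175/26 (q = (17 + 8)/(-2/7 + 4) = 25/(26/7) = 25*(7/26) = 175/26 ≈ 6.7308)
n(P) = 1/(2*P)
1103*(n(q) - 426) = 1103*(1/(2*(175/26)) - 426) = 1103*((1/2)*(26/175) - 426) = 1103*(13/175 - 426) = 1103*(-74537/175) = -82214311/175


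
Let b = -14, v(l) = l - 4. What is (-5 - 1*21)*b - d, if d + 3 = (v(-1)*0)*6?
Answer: 367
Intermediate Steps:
v(l) = -4 + l
d = -3 (d = -3 + ((-4 - 1)*0)*6 = -3 - 5*0*6 = -3 + 0*6 = -3 + 0 = -3)
(-5 - 1*21)*b - d = (-5 - 1*21)*(-14) - 1*(-3) = (-5 - 21)*(-14) + 3 = -26*(-14) + 3 = 364 + 3 = 367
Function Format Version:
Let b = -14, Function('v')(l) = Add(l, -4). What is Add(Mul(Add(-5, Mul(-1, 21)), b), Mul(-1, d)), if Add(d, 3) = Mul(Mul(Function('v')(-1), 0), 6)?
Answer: 367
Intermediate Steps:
Function('v')(l) = Add(-4, l)
d = -3 (d = Add(-3, Mul(Mul(Add(-4, -1), 0), 6)) = Add(-3, Mul(Mul(-5, 0), 6)) = Add(-3, Mul(0, 6)) = Add(-3, 0) = -3)
Add(Mul(Add(-5, Mul(-1, 21)), b), Mul(-1, d)) = Add(Mul(Add(-5, Mul(-1, 21)), -14), Mul(-1, -3)) = Add(Mul(Add(-5, -21), -14), 3) = Add(Mul(-26, -14), 3) = Add(364, 3) = 367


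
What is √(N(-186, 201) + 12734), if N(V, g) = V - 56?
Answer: 6*√347 ≈ 111.77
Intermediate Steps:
N(V, g) = -56 + V
√(N(-186, 201) + 12734) = √((-56 - 186) + 12734) = √(-242 + 12734) = √12492 = 6*√347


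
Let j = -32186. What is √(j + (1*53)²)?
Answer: I*√29377 ≈ 171.4*I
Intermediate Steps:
√(j + (1*53)²) = √(-32186 + (1*53)²) = √(-32186 + 53²) = √(-32186 + 2809) = √(-29377) = I*√29377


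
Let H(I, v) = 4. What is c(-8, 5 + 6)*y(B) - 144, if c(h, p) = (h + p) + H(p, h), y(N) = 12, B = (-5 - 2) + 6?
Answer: -60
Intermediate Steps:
B = -1 (B = -7 + 6 = -1)
c(h, p) = 4 + h + p (c(h, p) = (h + p) + 4 = 4 + h + p)
c(-8, 5 + 6)*y(B) - 144 = (4 - 8 + (5 + 6))*12 - 144 = (4 - 8 + 11)*12 - 144 = 7*12 - 144 = 84 - 144 = -60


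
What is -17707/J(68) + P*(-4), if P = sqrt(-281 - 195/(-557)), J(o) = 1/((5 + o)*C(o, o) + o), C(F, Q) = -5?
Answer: 5258979 - 4*I*sqrt(87071354)/557 ≈ 5.259e+6 - 67.01*I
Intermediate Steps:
J(o) = 1/(-25 - 4*o) (J(o) = 1/((5 + o)*(-5) + o) = 1/((-25 - 5*o) + o) = 1/(-25 - 4*o))
P = I*sqrt(87071354)/557 (P = sqrt(-281 - 195*(-1/557)) = sqrt(-281 + 195/557) = sqrt(-156322/557) = I*sqrt(87071354)/557 ≈ 16.753*I)
-17707/J(68) + P*(-4) = -17707/(1/(-25 - 4*68)) + (I*sqrt(87071354)/557)*(-4) = -17707/(1/(-25 - 272)) - 4*I*sqrt(87071354)/557 = -17707/(1/(-297)) - 4*I*sqrt(87071354)/557 = -17707/(-1/297) - 4*I*sqrt(87071354)/557 = -17707*(-297) - 4*I*sqrt(87071354)/557 = 5258979 - 4*I*sqrt(87071354)/557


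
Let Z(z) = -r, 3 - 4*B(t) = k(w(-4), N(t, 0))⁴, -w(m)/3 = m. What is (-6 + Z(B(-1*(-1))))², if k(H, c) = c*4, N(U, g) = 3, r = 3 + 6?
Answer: 225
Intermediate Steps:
r = 9
w(m) = -3*m
k(H, c) = 4*c
B(t) = -20733/4 (B(t) = ¾ - (4*3)⁴/4 = ¾ - ¼*12⁴ = ¾ - ¼*20736 = ¾ - 5184 = -20733/4)
Z(z) = -9 (Z(z) = -1*9 = -9)
(-6 + Z(B(-1*(-1))))² = (-6 - 9)² = (-15)² = 225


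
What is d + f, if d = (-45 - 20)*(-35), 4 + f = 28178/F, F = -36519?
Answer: 82906471/36519 ≈ 2270.2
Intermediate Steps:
f = -174254/36519 (f = -4 + 28178/(-36519) = -4 + 28178*(-1/36519) = -4 - 28178/36519 = -174254/36519 ≈ -4.7716)
d = 2275 (d = -65*(-35) = 2275)
d + f = 2275 - 174254/36519 = 82906471/36519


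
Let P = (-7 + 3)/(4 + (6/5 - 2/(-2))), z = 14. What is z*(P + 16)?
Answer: 6664/31 ≈ 214.97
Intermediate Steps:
P = -20/31 (P = -4/(4 + (6*(⅕) - 2*(-½))) = -4/(4 + (6/5 + 1)) = -4/(4 + 11/5) = -4/31/5 = -4*5/31 = -20/31 ≈ -0.64516)
z*(P + 16) = 14*(-20/31 + 16) = 14*(476/31) = 6664/31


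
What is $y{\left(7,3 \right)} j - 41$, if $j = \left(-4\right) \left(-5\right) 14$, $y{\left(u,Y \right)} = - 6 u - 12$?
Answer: $-15161$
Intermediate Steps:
$y{\left(u,Y \right)} = -12 - 6 u$
$j = 280$ ($j = 20 \cdot 14 = 280$)
$y{\left(7,3 \right)} j - 41 = \left(-12 - 42\right) 280 - 41 = \left(-54\right) 280 - 41 = -15120 - 41 = -15161$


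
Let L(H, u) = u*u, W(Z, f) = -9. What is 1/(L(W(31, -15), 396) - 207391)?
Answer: -1/50575 ≈ -1.9773e-5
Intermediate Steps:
L(H, u) = u²
1/(L(W(31, -15), 396) - 207391) = 1/(396² - 207391) = 1/(156816 - 207391) = 1/(-50575) = -1/50575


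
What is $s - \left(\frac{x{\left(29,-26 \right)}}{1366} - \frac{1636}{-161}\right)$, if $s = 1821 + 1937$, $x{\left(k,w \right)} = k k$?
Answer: $\frac{824111731}{219926} \approx 3747.2$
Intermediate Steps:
$x{\left(k,w \right)} = k^{2}$
$s = 3758$
$s - \left(\frac{x{\left(29,-26 \right)}}{1366} - \frac{1636}{-161}\right) = 3758 - \left(\frac{29^{2}}{1366} - \frac{1636}{-161}\right) = 3758 - \left(841 \cdot \frac{1}{1366} - - \frac{1636}{161}\right) = 3758 - \left(\frac{841}{1366} + \frac{1636}{161}\right) = 3758 - \frac{2370177}{219926} = \frac{824111731}{219926}$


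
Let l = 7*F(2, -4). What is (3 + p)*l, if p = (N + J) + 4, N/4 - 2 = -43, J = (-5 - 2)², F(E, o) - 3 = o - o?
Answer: -2268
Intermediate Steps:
F(E, o) = 3 (F(E, o) = 3 + (o - o) = 3 + 0 = 3)
J = 49 (J = (-7)² = 49)
l = 21 (l = 7*3 = 21)
N = -164 (N = 8 + 4*(-43) = 8 - 172 = -164)
p = -111 (p = (-164 + 49) + 4 = -115 + 4 = -111)
(3 + p)*l = (3 - 111)*21 = -108*21 = -2268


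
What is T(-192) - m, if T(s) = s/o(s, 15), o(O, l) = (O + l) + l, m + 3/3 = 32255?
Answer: -870826/27 ≈ -32253.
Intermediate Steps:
m = 32254 (m = -1 + 32255 = 32254)
o(O, l) = O + 2*l
T(s) = s/(30 + s) (T(s) = s/(s + 2*15) = s/(s + 30) = s/(30 + s))
T(-192) - m = -192/(30 - 192) - 1*32254 = -192/(-162) - 32254 = -192*(-1/162) - 32254 = 32/27 - 32254 = -870826/27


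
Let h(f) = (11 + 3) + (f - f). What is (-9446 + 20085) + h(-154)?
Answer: 10653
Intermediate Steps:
h(f) = 14 (h(f) = 14 + 0 = 14)
(-9446 + 20085) + h(-154) = (-9446 + 20085) + 14 = 10639 + 14 = 10653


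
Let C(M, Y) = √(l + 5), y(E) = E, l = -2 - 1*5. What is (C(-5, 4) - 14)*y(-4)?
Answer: 56 - 4*I*√2 ≈ 56.0 - 5.6569*I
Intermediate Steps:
l = -7 (l = -2 - 5 = -7)
C(M, Y) = I*√2 (C(M, Y) = √(-7 + 5) = √(-2) = I*√2)
(C(-5, 4) - 14)*y(-4) = (I*√2 - 14)*(-4) = (-14 + I*√2)*(-4) = 56 - 4*I*√2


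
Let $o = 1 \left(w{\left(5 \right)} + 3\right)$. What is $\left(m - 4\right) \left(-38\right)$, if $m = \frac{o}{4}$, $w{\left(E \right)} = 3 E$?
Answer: $-19$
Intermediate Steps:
$o = 18$ ($o = 1 \left(3 \cdot 5 + 3\right) = 1 \left(15 + 3\right) = 1 \cdot 18 = 18$)
$m = \frac{9}{2}$ ($m = \frac{18}{4} = 18 \cdot \frac{1}{4} = \frac{9}{2} \approx 4.5$)
$\left(m - 4\right) \left(-38\right) = \left(\frac{9}{2} - 4\right) \left(-38\right) = \frac{1}{2} \left(-38\right) = -19$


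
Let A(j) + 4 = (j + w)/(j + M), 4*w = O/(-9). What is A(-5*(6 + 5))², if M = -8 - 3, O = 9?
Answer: 697225/69696 ≈ 10.004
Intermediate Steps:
w = -¼ (w = (9/(-9))/4 = (9*(-⅑))/4 = (¼)*(-1) = -¼ ≈ -0.25000)
M = -11
A(j) = -4 + (-¼ + j)/(-11 + j) (A(j) = -4 + (j - ¼)/(j - 11) = -4 + (-¼ + j)/(-11 + j))
A(-5*(6 + 5))² = ((175 - (-60)*(6 + 5))/(4*(-11 - 5*(6 + 5))))² = ((175 - (-60)*11)/(4*(-11 - 5*11)))² = ((175 - 12*(-55))/(4*(-11 - 55)))² = ((¼)*(175 + 660)/(-66))² = ((¼)*(-1/66)*835)² = (-835/264)² = 697225/69696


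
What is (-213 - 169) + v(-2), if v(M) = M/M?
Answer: -381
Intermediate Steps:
v(M) = 1
(-213 - 169) + v(-2) = (-213 - 169) + 1 = -382 + 1 = -381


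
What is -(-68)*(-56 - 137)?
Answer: -13124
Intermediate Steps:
-(-68)*(-56 - 137) = -(-68)*(-193) = -1*13124 = -13124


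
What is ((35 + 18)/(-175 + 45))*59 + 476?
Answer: 58753/130 ≈ 451.95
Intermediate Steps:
((35 + 18)/(-175 + 45))*59 + 476 = (53/(-130))*59 + 476 = (53*(-1/130))*59 + 476 = -53/130*59 + 476 = -3127/130 + 476 = 58753/130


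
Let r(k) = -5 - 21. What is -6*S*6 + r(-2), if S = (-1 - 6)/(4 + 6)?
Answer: -4/5 ≈ -0.80000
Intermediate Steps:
r(k) = -26
S = -7/10 ≈ -0.70000
-6*S*6 + r(-2) = -6*(-7/10)*6 - 26 = (21/5)*6 - 26 = 126/5 - 26 = -4/5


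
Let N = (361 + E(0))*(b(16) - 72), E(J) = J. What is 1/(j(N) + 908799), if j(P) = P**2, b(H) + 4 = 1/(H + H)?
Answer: 1024/771096573457 ≈ 1.3280e-9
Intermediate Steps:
b(H) = -4 + 1/(2*H) (b(H) = -4 + 1/(H + H) = -4 + 1/(2*H))
N = -877591/32 (N = (361 + 0)*((-4 + (1/2)/16) - 72) = 361*((-4 + (1/2)*(1/16)) - 72) = 361*((-4 + 1/32) - 72) = 361*(-127/32 - 72) = 361*(-2431/32) = -877591/32 ≈ -27425.)
1/(j(N) + 908799) = 1/((-877591/32)**2 + 908799) = 1/(770165963281/1024 + 908799) = 1/(771096573457/1024) = 1024/771096573457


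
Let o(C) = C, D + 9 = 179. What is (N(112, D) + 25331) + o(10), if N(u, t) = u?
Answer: 25453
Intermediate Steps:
D = 170 (D = -9 + 179 = 170)
(N(112, D) + 25331) + o(10) = (112 + 25331) + 10 = 25443 + 10 = 25453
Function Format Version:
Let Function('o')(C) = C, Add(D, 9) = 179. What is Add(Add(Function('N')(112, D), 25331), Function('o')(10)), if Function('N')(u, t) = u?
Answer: 25453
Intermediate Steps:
D = 170 (D = Add(-9, 179) = 170)
Add(Add(Function('N')(112, D), 25331), Function('o')(10)) = Add(Add(112, 25331), 10) = Add(25443, 10) = 25453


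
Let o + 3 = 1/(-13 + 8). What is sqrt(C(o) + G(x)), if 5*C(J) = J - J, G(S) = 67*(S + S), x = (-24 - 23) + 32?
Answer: I*sqrt(2010) ≈ 44.833*I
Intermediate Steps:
x = -15 (x = -47 + 32 = -15)
G(S) = 134*S (G(S) = 67*(2*S) = 134*S)
o = -16/5 (o = -3 + 1/(-13 + 8) = -3 + 1/(-5) = -3 - 1/5 = -16/5 ≈ -3.2000)
C(J) = 0 (C(J) = (J - J)/5 = (1/5)*0 = 0)
sqrt(C(o) + G(x)) = sqrt(0 + 134*(-15)) = sqrt(0 - 2010) = sqrt(-2010) = I*sqrt(2010)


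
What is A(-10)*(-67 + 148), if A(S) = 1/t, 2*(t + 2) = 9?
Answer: 162/5 ≈ 32.400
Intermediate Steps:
t = 5/2 (t = -2 + (½)*9 = -2 + 9/2 = 5/2 ≈ 2.5000)
A(S) = ⅖ (A(S) = 1/(5/2) = ⅖)
A(-10)*(-67 + 148) = 2*(-67 + 148)/5 = (⅖)*81 = 162/5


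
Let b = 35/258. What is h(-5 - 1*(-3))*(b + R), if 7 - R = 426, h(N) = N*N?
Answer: -216134/129 ≈ -1675.5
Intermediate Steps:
h(N) = N**2
R = -419 (R = 7 - 1*426 = 7 - 426 = -419)
b = 35/258 (b = 35*(1/258) = 35/258 ≈ 0.13566)
h(-5 - 1*(-3))*(b + R) = (-5 - 1*(-3))**2*(35/258 - 419) = (-5 + 3)**2*(-108067/258) = (-2)**2*(-108067/258) = 4*(-108067/258) = -216134/129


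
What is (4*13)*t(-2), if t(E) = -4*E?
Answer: 416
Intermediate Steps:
(4*13)*t(-2) = (4*13)*(-4*(-2)) = 52*8 = 416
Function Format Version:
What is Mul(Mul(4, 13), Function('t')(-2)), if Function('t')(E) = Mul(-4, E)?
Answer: 416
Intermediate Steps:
Mul(Mul(4, 13), Function('t')(-2)) = Mul(Mul(4, 13), Mul(-4, -2)) = Mul(52, 8) = 416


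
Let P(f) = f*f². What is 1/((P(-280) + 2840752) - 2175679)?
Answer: -1/21286927 ≈ -4.6977e-8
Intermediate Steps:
P(f) = f³
1/((P(-280) + 2840752) - 2175679) = 1/(((-280)³ + 2840752) - 2175679) = 1/((-21952000 + 2840752) - 2175679) = 1/(-19111248 - 2175679) = 1/(-21286927) = -1/21286927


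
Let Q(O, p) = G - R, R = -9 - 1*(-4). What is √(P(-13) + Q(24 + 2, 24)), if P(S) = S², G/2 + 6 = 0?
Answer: 9*√2 ≈ 12.728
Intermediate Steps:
R = -5 (R = -9 + 4 = -5)
G = -12 (G = -12 + 2*0 = -12 + 0 = -12)
Q(O, p) = -7 (Q(O, p) = -12 - 1*(-5) = -12 + 5 = -7)
√(P(-13) + Q(24 + 2, 24)) = √((-13)² - 7) = √(169 - 7) = √162 = 9*√2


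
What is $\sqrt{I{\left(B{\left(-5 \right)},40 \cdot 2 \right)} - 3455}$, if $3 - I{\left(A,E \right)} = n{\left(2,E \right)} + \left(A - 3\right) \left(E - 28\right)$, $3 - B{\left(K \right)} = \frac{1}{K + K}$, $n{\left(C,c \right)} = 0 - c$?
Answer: $\frac{i \sqrt{84430}}{5} \approx 58.114 i$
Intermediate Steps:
$n{\left(C,c \right)} = - c$
$B{\left(K \right)} = 3 - \frac{1}{2 K}$ ($B{\left(K \right)} = 3 - \frac{1}{K + K} = 3 - \frac{1}{2 K}$)
$I{\left(A,E \right)} = 3 + E - \left(-28 + E\right) \left(-3 + A\right)$ ($I{\left(A,E \right)} = 3 - \left(- E + \left(A - 3\right) \left(E - 28\right)\right) = 3 - \left(- E + \left(-3 + A\right) \left(-28 + E\right)\right) = 3 - \left(- E + \left(-28 + E\right) \left(-3 + A\right)\right) = 3 + \left(E - \left(-28 + E\right) \left(-3 + A\right)\right) = 3 + E - \left(-28 + E\right) \left(-3 + A\right)$)
$\sqrt{I{\left(B{\left(-5 \right)},40 \cdot 2 \right)} - 3455} = \sqrt{\left(-81 + 4 \cdot 40 \cdot 2 + 28 \left(3 - \frac{1}{2 \left(-5\right)}\right) - \left(3 - \frac{1}{2 \left(-5\right)}\right) 40 \cdot 2\right) - 3455} = \sqrt{\left(-81 + 4 \cdot 80 + 28 \left(3 - - \frac{1}{10}\right) - \left(3 - - \frac{1}{10}\right) 80\right) - 3455} = \sqrt{\left(-81 + 320 + 28 \left(3 + \frac{1}{10}\right) - \left(3 + \frac{1}{10}\right) 80\right) - 3455} = \sqrt{\left(-81 + 320 + 28 \cdot \frac{31}{10} - \frac{31}{10} \cdot 80\right) - 3455} = \sqrt{\left(-81 + 320 + \frac{434}{5} - 248\right) - 3455} = \sqrt{\frac{389}{5} - 3455} = \sqrt{- \frac{16886}{5}} = \frac{i \sqrt{84430}}{5}$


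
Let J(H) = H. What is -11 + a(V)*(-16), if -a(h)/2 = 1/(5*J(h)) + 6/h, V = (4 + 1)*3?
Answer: 167/75 ≈ 2.2267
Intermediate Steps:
V = 15 (V = 5*3 = 15)
a(h) = -62/(5*h) (a(h) = -2*(1/(5*h) + 6/h) = -62/(5*h))
-11 + a(V)*(-16) = -11 - 62/5/15*(-16) = -11 - 62/5*1/15*(-16) = -11 - 62/75*(-16) = -11 + 992/75 = 167/75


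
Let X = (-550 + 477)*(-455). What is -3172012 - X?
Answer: -3205227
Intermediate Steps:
X = 33215 (X = -73*(-455) = 33215)
-3172012 - X = -3172012 - 1*33215 = -3172012 - 33215 = -3205227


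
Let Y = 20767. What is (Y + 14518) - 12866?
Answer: 22419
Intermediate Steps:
(Y + 14518) - 12866 = (20767 + 14518) - 12866 = 35285 - 12866 = 22419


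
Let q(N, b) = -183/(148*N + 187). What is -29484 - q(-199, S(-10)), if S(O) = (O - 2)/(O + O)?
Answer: -287616481/9755 ≈ -29484.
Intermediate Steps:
S(O) = (-2 + O)/(2*O) (S(O) = (-2 + O)/((2*O)) = (-2 + O)*(1/(2*O)) = (-2 + O)/(2*O))
q(N, b) = -183/(187 + 148*N)
-29484 - q(-199, S(-10)) = -29484 - (-183)/(187 + 148*(-199)) = -29484 - (-183)/(187 - 29452) = -29484 - (-183)/(-29265) = -29484 - (-183)*(-1)/29265 = -29484 - 1*61/9755 = -29484 - 61/9755 = -287616481/9755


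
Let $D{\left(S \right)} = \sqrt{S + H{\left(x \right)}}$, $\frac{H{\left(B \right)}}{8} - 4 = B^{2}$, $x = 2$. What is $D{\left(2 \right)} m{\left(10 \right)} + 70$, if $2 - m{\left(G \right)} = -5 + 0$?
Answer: $70 + 7 \sqrt{66} \approx 126.87$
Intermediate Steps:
$m{\left(G \right)} = 7$ ($m{\left(G \right)} = 2 - \left(-5 + 0\right) = 2 - -5 = 2 + 5 = 7$)
$H{\left(B \right)} = 32 + 8 B^{2}$
$D{\left(S \right)} = \sqrt{64 + S}$ ($D{\left(S \right)} = \sqrt{S + \left(32 + 8 \cdot 2^{2}\right)} = \sqrt{S + \left(32 + 8 \cdot 4\right)} = \sqrt{S + \left(32 + 32\right)} = \sqrt{S + 64} = \sqrt{64 + S}$)
$D{\left(2 \right)} m{\left(10 \right)} + 70 = \sqrt{64 + 2} \cdot 7 + 70 = \sqrt{66} \cdot 7 + 70 = 7 \sqrt{66} + 70 = 70 + 7 \sqrt{66}$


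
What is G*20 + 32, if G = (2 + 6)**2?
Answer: 1312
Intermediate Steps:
G = 64 (G = 8**2 = 64)
G*20 + 32 = 64*20 + 32 = 1280 + 32 = 1312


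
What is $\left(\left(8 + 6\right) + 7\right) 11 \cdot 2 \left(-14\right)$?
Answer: $-6468$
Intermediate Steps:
$\left(\left(8 + 6\right) + 7\right) 11 \cdot 2 \left(-14\right) = \left(14 + 7\right) 22 \left(-14\right) = 21 \cdot 22 \left(-14\right) = 462 \left(-14\right) = -6468$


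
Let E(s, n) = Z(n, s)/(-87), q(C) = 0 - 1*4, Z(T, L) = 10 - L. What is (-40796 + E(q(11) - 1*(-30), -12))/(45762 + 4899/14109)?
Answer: -16692056908/18724167753 ≈ -0.89147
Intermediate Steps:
q(C) = -4 (q(C) = 0 - 4 = -4)
E(s, n) = -10/87 + s/87 (E(s, n) = (10 - s)/(-87) = (10 - s)*(-1/87) = -10/87 + s/87)
(-40796 + E(q(11) - 1*(-30), -12))/(45762 + 4899/14109) = (-40796 + (-10/87 + (-4 - 1*(-30))/87))/(45762 + 4899/14109) = (-40796 + (-10/87 + (-4 + 30)/87))/(45762 + 4899*(1/14109)) = (-40796 + (-10/87 + (1/87)*26))/(45762 + 1633/4703) = (-40796 + (-10/87 + 26/87))/(215220319/4703) = (-40796 + 16/87)*(4703/215220319) = -3549236/87*4703/215220319 = -16692056908/18724167753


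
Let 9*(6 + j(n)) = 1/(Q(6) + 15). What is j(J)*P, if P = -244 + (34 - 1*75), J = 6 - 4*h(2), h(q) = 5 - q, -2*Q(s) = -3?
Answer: 169100/99 ≈ 1708.1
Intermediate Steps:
Q(s) = 3/2 (Q(s) = -1/2*(-3) = 3/2)
J = -6 (J = 6 - 4*(5 - 1*2) = 6 - 4*(5 - 2) = 6 - 4*3 = 6 - 12 = -6)
j(n) = -1780/297 (j(n) = -6 + 1/(9*(3/2 + 15)) = -6 + 1/(9*(33/2)) = -6 + (1/9)*(2/33) = -6 + 2/297 = -1780/297)
P = -285 (P = -244 + (34 - 75) = -244 - 41 = -285)
j(J)*P = -1780/297*(-285) = 169100/99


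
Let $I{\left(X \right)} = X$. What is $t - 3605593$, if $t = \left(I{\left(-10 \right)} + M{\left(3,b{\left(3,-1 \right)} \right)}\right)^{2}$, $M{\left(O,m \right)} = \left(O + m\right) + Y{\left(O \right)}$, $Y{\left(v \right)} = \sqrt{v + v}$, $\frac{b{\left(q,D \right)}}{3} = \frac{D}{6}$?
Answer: $- \frac{14422123}{4} - 15 \sqrt{6} \approx -3.6056 \cdot 10^{6}$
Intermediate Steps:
$b{\left(q,D \right)} = \frac{D}{2}$ ($b{\left(q,D \right)} = 3 \frac{D}{6} = \frac{D}{2}$)
$Y{\left(v \right)} = \sqrt{2} \sqrt{v}$ ($Y{\left(v \right)} = \sqrt{2 v} = \sqrt{2} \sqrt{v}$)
$M{\left(O,m \right)} = O + m + \sqrt{2} \sqrt{O}$ ($M{\left(O,m \right)} = \left(O + m\right) + \sqrt{2} \sqrt{O} = O + m + \sqrt{2} \sqrt{O}$)
$t = \left(- \frac{15}{2} + \sqrt{6}\right)^{2}$ ($t = \left(-10 + \left(3 + \frac{1}{2} \left(-1\right) + \sqrt{2} \sqrt{3}\right)\right)^{2} = \left(-10 + \left(3 - \frac{1}{2} + \sqrt{6}\right)\right)^{2} = \left(-10 + \left(\frac{5}{2} + \sqrt{6}\right)\right)^{2} = \left(- \frac{15}{2} + \sqrt{6}\right)^{2} \approx 25.508$)
$t - 3605593 = \left(\frac{249}{4} - 15 \sqrt{6}\right) - 3605593 = - \frac{14422123}{4} - 15 \sqrt{6}$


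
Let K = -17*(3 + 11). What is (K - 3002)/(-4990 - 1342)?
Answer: 810/1583 ≈ 0.51169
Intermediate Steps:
K = -238 (K = -17*14 = -238)
(K - 3002)/(-4990 - 1342) = (-238 - 3002)/(-4990 - 1342) = -3240/(-6332) = -3240*(-1/6332) = 810/1583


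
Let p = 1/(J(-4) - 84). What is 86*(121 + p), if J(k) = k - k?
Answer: 437009/42 ≈ 10405.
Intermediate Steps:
J(k) = 0
p = -1/84 (p = 1/(0 - 84) = 1/(-84) = -1/84 ≈ -0.011905)
86*(121 + p) = 86*(121 - 1/84) = 86*(10163/84) = 437009/42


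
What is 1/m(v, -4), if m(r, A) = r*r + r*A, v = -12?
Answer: 1/192 ≈ 0.0052083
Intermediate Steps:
m(r, A) = r² + A*r
1/m(v, -4) = 1/(-12*(-4 - 12)) = 1/(-12*(-16)) = 1/192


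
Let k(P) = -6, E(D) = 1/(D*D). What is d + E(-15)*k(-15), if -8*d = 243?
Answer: -18241/600 ≈ -30.402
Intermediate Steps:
E(D) = D**(-2) (E(D) = 1/(D**2) = D**(-2))
d = -243/8 (d = -1/8*243 = -243/8 ≈ -30.375)
d + E(-15)*k(-15) = -243/8 - 6/(-15)**2 = -243/8 + (1/225)*(-6) = -243/8 - 2/75 = -18241/600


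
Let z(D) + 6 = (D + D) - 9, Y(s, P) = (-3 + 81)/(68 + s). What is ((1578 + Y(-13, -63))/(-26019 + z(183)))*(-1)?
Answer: 2413/39215 ≈ 0.061533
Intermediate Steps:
Y(s, P) = 78/(68 + s)
z(D) = -15 + 2*D (z(D) = -6 + ((D + D) - 9) = -6 + (2*D - 9) = -6 + (-9 + 2*D) = -15 + 2*D)
((1578 + Y(-13, -63))/(-26019 + z(183)))*(-1) = ((1578 + 78/(68 - 13))/(-26019 + (-15 + 2*183)))*(-1) = ((1578 + 78/55)/(-26019 + (-15 + 366)))*(-1) = ((1578 + 78*(1/55))/(-26019 + 351))*(-1) = ((1578 + 78/55)/(-25668))*(-1) = ((86868/55)*(-1/25668))*(-1) = -2413/39215*(-1) = 2413/39215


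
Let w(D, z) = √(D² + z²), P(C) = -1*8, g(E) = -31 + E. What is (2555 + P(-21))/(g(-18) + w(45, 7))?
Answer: -41601/109 - 849*√2074/109 ≈ -736.38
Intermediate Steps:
P(C) = -8
(2555 + P(-21))/(g(-18) + w(45, 7)) = (2555 - 8)/((-31 - 18) + √(45² + 7²)) = 2547/(-49 + √(2025 + 49)) = 2547/(-49 + √2074)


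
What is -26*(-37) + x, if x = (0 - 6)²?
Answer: 998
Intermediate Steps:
x = 36 (x = (-6)² = 36)
-26*(-37) + x = -26*(-37) + 36 = 962 + 36 = 998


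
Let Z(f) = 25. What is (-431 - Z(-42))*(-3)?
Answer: 1368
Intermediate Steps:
(-431 - Z(-42))*(-3) = (-431 - 1*25)*(-3) = (-431 - 25)*(-3) = -456*(-3) = 1368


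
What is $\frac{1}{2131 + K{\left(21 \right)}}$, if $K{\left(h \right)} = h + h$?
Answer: $\frac{1}{2173} \approx 0.00046019$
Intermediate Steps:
$K{\left(h \right)} = 2 h$
$\frac{1}{2131 + K{\left(21 \right)}} = \frac{1}{2131 + 2 \cdot 21} = \frac{1}{2131 + 42} = \frac{1}{2173}$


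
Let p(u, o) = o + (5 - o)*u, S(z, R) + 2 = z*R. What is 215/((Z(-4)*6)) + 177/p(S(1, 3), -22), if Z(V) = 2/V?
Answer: -544/15 ≈ -36.267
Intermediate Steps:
S(z, R) = -2 + R*z (S(z, R) = -2 + z*R = -2 + R*z)
p(u, o) = o + u*(5 - o)
215/((Z(-4)*6)) + 177/p(S(1, 3), -22) = 215/(((2/(-4))*6)) + 177/(-22 + 5*(-2 + 3*1) - 1*(-22)*(-2 + 3*1)) = 215/(((2*(-¼))*6)) + 177/(-22 + 5*(-2 + 3) - 1*(-22)*(-2 + 3)) = 215/((-½*6)) + 177/(-22 + 5*1 - 1*(-22)*1) = 215/(-3) + 177/(-22 + 5 + 22) = 215*(-⅓) + 177/5 = -215/3 + 177*(⅕) = -215/3 + 177/5 = -544/15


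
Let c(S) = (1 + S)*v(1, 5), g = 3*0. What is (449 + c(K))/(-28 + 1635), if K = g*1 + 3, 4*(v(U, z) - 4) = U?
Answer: 466/1607 ≈ 0.28998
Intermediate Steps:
g = 0
v(U, z) = 4 + U/4
K = 3 (K = 0*1 + 3 = 0 + 3 = 3)
c(S) = 17/4 + 17*S/4 (c(S) = (1 + S)*(4 + (1/4)*1) = (1 + S)*(4 + 1/4) = (1 + S)*(17/4) = 17/4 + 17*S/4)
(449 + c(K))/(-28 + 1635) = (449 + (17/4 + (17/4)*3))/(-28 + 1635) = (449 + (17/4 + 51/4))/1607 = (449 + 17)*(1/1607) = 466*(1/1607) = 466/1607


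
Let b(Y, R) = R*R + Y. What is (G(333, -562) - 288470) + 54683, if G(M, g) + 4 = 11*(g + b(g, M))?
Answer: 973624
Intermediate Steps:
b(Y, R) = Y + R² (b(Y, R) = R² + Y = Y + R²)
G(M, g) = -4 + 11*M² + 22*g (G(M, g) = -4 + 11*(g + (g + M²)) = -4 + 11*(M² + 2*g) = -4 + (11*M² + 22*g) = -4 + 11*M² + 22*g)
(G(333, -562) - 288470) + 54683 = ((-4 + 11*333² + 22*(-562)) - 288470) + 54683 = ((-4 + 11*110889 - 12364) - 288470) + 54683 = ((-4 + 1219779 - 12364) - 288470) + 54683 = (1207411 - 288470) + 54683 = 918941 + 54683 = 973624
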